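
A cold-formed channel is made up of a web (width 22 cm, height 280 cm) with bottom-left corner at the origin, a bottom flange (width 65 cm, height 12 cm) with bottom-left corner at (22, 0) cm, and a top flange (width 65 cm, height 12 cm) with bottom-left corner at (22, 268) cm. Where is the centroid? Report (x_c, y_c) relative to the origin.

web: A = 22 × 280 = 6160.00, centroid at (11.00, 140.00).
bottom flange: A = 65 × 12 = 780.00, centroid at (54.50, 6.00).
top flange: A = 65 × 12 = 780.00, centroid at (54.50, 274.00).
ΣA = 7720.00 cm²
ΣAx_c = (6160.00)(11.00) + (780.00)(54.50) + (780.00)(54.50) = 152780.00 cm³
ΣAy_c = (6160.00)(140.00) + (780.00)(6.00) + (780.00)(274.00) = 1080800.00 cm³
x_c = 152780.00 / 7720.00 = 19.79 cm
y_c = 1080800.00 / 7720.00 = 140.00 cm

x_c = 19.79 cm, y_c = 140.00 cm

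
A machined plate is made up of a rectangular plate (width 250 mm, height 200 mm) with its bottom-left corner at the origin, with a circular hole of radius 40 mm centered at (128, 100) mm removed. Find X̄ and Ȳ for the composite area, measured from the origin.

X̄ = 124.66 mm, Ȳ = 100.00 mm

Part | A | x̄ᵢ | ȳᵢ | A·x̄ᵢ | A·ȳᵢ
plate | 50000.00 | 125.00 | 100.00 | 6250000.00 | 5000000.00
hole | -5026.55 | 128.00 | 100.00 | -643398.18 | -502654.82
Σ | 44973.45 |  |  | 5606601.82 | 4497345.18
X̄ = 5606601.82 / 44973.45 = 124.66 mm
Ȳ = 4497345.18 / 44973.45 = 100.00 mm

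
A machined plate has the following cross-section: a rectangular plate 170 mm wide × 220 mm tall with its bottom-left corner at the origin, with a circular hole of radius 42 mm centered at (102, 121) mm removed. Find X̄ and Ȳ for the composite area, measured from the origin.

plate: A = 170 × 220 = 37400.00, centroid at (85.00, 110.00).
hole: A = −π·42² = -5541.77, centroid at (102.00, 121.00).
ΣA = 31858.23 mm², ΣAX̄ = 2613739.52 mm³, ΣAȲ = 3443445.90 mm³.
X̄ = 2613739.52/31858.23 = 82.04 mm; Ȳ = 3443445.90/31858.23 = 108.09 mm.

X̄ = 82.04 mm, Ȳ = 108.09 mm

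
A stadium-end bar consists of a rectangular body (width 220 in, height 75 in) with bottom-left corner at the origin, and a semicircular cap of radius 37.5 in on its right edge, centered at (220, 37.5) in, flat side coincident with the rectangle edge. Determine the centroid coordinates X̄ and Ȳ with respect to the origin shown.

X̄ = 124.87 in, Ȳ = 37.50 in

rectangular body: A = 220 × 75 = 16500.00, centroid at (110.00, 37.50).
semicircular end: A = ½π·37.5² = 2208.93, centroid at (235.92, 37.50).
ΣA = 18708.93 in²
ΣAX̄ = (16500.00)(110.00) + (2208.93)(235.92) = 2336121.36 in³
ΣAȲ = (16500.00)(37.50) + (2208.93)(37.50) = 701584.96 in³
X̄ = 2336121.36 / 18708.93 = 124.87 in
Ȳ = 701584.96 / 18708.93 = 37.50 in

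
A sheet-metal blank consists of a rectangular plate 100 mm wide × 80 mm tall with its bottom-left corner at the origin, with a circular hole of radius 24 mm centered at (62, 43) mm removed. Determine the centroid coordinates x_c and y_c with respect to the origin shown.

plate: A = 100 × 80 = 8000.00, centroid at (50.00, 40.00).
hole: A = −π·24² = -1809.56, centroid at (62.00, 43.00).
ΣA = 6190.44 mm², ΣAx_c = 287807.44 mm³, ΣAy_c = 242189.03 mm³.
x_c = 287807.44/6190.44 = 46.49 mm; y_c = 242189.03/6190.44 = 39.12 mm.

x_c = 46.49 mm, y_c = 39.12 mm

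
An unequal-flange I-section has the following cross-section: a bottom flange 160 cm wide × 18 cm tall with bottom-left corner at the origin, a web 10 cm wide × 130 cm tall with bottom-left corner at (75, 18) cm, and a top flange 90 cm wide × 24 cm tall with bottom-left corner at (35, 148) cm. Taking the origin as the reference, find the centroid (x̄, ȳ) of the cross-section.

x̄ = 80.00 cm, ȳ = 75.62 cm

Part | A | x̄ᵢ | ȳᵢ | A·x̄ᵢ | A·ȳᵢ
bottom flange | 2880.00 | 80.00 | 9.00 | 230400.00 | 25920.00
web | 1300.00 | 80.00 | 83.00 | 104000.00 | 107900.00
top flange | 2160.00 | 80.00 | 160.00 | 172800.00 | 345600.00
Σ | 6340.00 |  |  | 507200.00 | 479420.00
x̄ = 507200.00 / 6340.00 = 80.00 cm
ȳ = 479420.00 / 6340.00 = 75.62 cm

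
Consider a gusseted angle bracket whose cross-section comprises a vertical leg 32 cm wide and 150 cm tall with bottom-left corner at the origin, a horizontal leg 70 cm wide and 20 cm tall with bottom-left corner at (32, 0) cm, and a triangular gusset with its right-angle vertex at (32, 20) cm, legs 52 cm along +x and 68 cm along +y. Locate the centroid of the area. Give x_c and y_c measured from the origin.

x_c = 32.36 cm, y_c = 56.40 cm

vertical leg: A = 32 × 150 = 4800.00, centroid at (16.00, 75.00).
horizontal leg: A = 70 × 20 = 1400.00, centroid at (67.00, 10.00).
gusset: A = ½·52·68 = 1768.00, centroid at (49.33, 42.67).
ΣA = 7968.00 cm², ΣAx_c = 257821.33 cm³, ΣAy_c = 449434.67 cm³.
x_c = 257821.33/7968.00 = 32.36 cm; y_c = 449434.67/7968.00 = 56.40 cm.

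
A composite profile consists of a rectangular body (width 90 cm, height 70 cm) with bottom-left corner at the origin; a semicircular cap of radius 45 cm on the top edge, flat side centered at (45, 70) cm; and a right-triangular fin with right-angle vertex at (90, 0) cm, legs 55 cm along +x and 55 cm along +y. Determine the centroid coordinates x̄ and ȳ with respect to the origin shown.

x̄ = 53.71 cm, ȳ = 48.36 cm

rectangular body: A = 90 × 70 = 6300.00, centroid at (45.00, 35.00).
semicircular top: A = ½π·45² = 3180.86, centroid at (45.00, 89.10).
triangular fin: A = ½·55·55 = 1512.50, centroid at (108.33, 18.33).
ΣA = 10993.36 cm²
ΣAx̄ = (6300.00)(45.00) + (3180.86)(45.00) + (1512.50)(108.33) = 590492.98 cm³
ΣAȳ = (6300.00)(35.00) + (3180.86)(89.10) + (1512.50)(18.33) = 531639.55 cm³
x̄ = 590492.98 / 10993.36 = 53.71 cm
ȳ = 531639.55 / 10993.36 = 48.36 cm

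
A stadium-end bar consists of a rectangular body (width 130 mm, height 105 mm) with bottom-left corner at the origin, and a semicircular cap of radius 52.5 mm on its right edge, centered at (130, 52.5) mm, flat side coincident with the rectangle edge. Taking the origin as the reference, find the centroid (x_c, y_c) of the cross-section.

rectangular body: A = 130 × 105 = 13650.00, centroid at (65.00, 52.50).
semicircular end: A = ½π·52.5² = 4329.51, centroid at (152.28, 52.50).
ΣA = 17979.51 mm²
ΣAx_c = (13650.00)(65.00) + (4329.51)(152.28) = 1546554.71 mm³
ΣAy_c = (13650.00)(52.50) + (4329.51)(52.50) = 943924.14 mm³
x_c = 1546554.71 / 17979.51 = 86.02 mm
y_c = 943924.14 / 17979.51 = 52.50 mm

x_c = 86.02 mm, y_c = 52.50 mm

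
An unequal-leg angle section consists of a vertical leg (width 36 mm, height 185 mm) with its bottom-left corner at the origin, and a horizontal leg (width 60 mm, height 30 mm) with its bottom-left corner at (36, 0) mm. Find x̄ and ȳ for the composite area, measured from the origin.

x̄ = 28.21 mm, ȳ = 76.01 mm

Part | A | x̄ᵢ | ȳᵢ | A·x̄ᵢ | A·ȳᵢ
vertical leg | 6660.00 | 18.00 | 92.50 | 119880.00 | 616050.00
horizontal leg | 1800.00 | 66.00 | 15.00 | 118800.00 | 27000.00
Σ | 8460.00 |  |  | 238680.00 | 643050.00
x̄ = 238680.00 / 8460.00 = 28.21 mm
ȳ = 643050.00 / 8460.00 = 76.01 mm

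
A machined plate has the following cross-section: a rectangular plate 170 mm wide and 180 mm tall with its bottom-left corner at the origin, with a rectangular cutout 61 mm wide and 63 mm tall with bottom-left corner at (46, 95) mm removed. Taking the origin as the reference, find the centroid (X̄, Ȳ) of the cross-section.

X̄ = 86.22 mm, Ȳ = 84.76 mm

Part | A | x̄ᵢ | ȳᵢ | A·x̄ᵢ | A·ȳᵢ
plate | 30600.00 | 85.00 | 90.00 | 2601000.00 | 2754000.00
hole | -3843.00 | 76.50 | 126.50 | -293989.50 | -486139.50
Σ | 26757.00 |  |  | 2307010.50 | 2267860.50
X̄ = 2307010.50 / 26757.00 = 86.22 mm
Ȳ = 2267860.50 / 26757.00 = 84.76 mm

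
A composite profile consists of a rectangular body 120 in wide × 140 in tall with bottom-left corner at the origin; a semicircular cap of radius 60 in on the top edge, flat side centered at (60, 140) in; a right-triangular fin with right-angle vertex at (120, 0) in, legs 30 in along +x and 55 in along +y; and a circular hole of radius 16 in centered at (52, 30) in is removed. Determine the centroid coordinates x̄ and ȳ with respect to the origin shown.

Part | A | x̄ᵢ | ȳᵢ | A·x̄ᵢ | A·ȳᵢ
rectangular body | 16800.00 | 60.00 | 70.00 | 1008000.00 | 1176000.00
semicircular top | 5654.87 | 60.00 | 165.46 | 339292.01 | 935681.35
triangular fin | 825.00 | 130.00 | 18.33 | 107250.00 | 15125.00
hole | -804.25 | 52.00 | 30.00 | -41820.88 | -24127.43
Σ | 22475.62 |  |  | 1412721.13 | 2102678.92
x̄ = 1412721.13 / 22475.62 = 62.86 in
ȳ = 2102678.92 / 22475.62 = 93.55 in

x̄ = 62.86 in, ȳ = 93.55 in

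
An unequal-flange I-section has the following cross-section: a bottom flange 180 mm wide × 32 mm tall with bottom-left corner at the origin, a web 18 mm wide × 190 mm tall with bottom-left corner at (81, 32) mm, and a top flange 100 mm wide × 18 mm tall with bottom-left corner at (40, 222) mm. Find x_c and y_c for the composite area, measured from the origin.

x_c = 90.00 mm, y_c = 85.82 mm

Part | A | x̄ᵢ | ȳᵢ | A·x̄ᵢ | A·ȳᵢ
bottom flange | 5760.00 | 90.00 | 16.00 | 518400.00 | 92160.00
web | 3420.00 | 90.00 | 127.00 | 307800.00 | 434340.00
top flange | 1800.00 | 90.00 | 231.00 | 162000.00 | 415800.00
Σ | 10980.00 |  |  | 988200.00 | 942300.00
x_c = 988200.00 / 10980.00 = 90.00 mm
y_c = 942300.00 / 10980.00 = 85.82 mm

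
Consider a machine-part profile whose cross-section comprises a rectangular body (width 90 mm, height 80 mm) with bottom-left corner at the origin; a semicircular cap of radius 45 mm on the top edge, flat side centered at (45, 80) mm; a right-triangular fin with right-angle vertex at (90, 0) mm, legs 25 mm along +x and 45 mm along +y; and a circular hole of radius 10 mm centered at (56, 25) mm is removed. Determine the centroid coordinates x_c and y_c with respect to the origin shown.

Part | A | x̄ᵢ | ȳᵢ | A·x̄ᵢ | A·ȳᵢ
rectangular body | 7200.00 | 45.00 | 40.00 | 324000.00 | 288000.00
semicircular top | 3180.86 | 45.00 | 99.10 | 143138.82 | 315219.00
triangular fin | 562.50 | 98.33 | 15.00 | 55312.50 | 8437.50
hole | -314.16 | 56.00 | 25.00 | -17592.92 | -7853.98
Σ | 10629.20 |  |  | 504858.40 | 603802.52
x_c = 504858.40 / 10629.20 = 47.50 mm
y_c = 603802.52 / 10629.20 = 56.81 mm

x_c = 47.50 mm, y_c = 56.81 mm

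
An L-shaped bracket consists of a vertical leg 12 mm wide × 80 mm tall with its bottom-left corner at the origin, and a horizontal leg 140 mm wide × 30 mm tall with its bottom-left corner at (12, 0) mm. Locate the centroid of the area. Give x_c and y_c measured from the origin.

vertical leg: A = 12 × 80 = 960.00, centroid at (6.00, 40.00).
horizontal leg: A = 140 × 30 = 4200.00, centroid at (82.00, 15.00).
ΣA = 5160.00 mm², ΣAx_c = 350160.00 mm³, ΣAy_c = 101400.00 mm³.
x_c = 350160.00/5160.00 = 67.86 mm; y_c = 101400.00/5160.00 = 19.65 mm.

x_c = 67.86 mm, y_c = 19.65 mm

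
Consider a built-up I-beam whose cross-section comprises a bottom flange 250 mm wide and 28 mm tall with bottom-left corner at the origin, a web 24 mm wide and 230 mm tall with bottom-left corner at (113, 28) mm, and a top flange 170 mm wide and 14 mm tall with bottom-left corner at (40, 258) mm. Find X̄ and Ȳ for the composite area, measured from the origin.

X̄ = 125.00 mm, Ȳ = 101.88 mm

bottom flange: A = 250 × 28 = 7000.00, centroid at (125.00, 14.00).
web: A = 24 × 230 = 5520.00, centroid at (125.00, 143.00).
top flange: A = 170 × 14 = 2380.00, centroid at (125.00, 265.00).
ΣA = 14900.00 mm²
ΣAX̄ = (7000.00)(125.00) + (5520.00)(125.00) + (2380.00)(125.00) = 1862500.00 mm³
ΣAȲ = (7000.00)(14.00) + (5520.00)(143.00) + (2380.00)(265.00) = 1518060.00 mm³
X̄ = 1862500.00 / 14900.00 = 125.00 mm
Ȳ = 1518060.00 / 14900.00 = 101.88 mm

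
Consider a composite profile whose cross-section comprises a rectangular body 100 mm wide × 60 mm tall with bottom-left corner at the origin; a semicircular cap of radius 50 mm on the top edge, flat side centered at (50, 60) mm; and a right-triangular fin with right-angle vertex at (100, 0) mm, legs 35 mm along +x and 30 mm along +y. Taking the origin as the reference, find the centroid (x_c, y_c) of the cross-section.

Part | A | x̄ᵢ | ȳᵢ | A·x̄ᵢ | A·ȳᵢ
rectangular body | 6000.00 | 50.00 | 30.00 | 300000.00 | 180000.00
semicircular top | 3926.99 | 50.00 | 81.22 | 196349.54 | 318952.78
triangular fin | 525.00 | 111.67 | 10.00 | 58625.00 | 5250.00
Σ | 10451.99 |  |  | 554974.54 | 504202.78
x_c = 554974.54 / 10451.99 = 53.10 mm
y_c = 504202.78 / 10451.99 = 48.24 mm

x_c = 53.10 mm, y_c = 48.24 mm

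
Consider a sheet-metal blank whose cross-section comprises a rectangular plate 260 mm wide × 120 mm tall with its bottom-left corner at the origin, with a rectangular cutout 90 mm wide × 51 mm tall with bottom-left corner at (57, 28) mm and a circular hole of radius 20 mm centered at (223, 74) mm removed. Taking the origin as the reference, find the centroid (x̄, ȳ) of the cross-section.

plate: A = 260 × 120 = 31200.00, centroid at (130.00, 60.00).
hole 1: A = −(90 × 51) = -4590.00, centroid at (102.00, 53.50).
hole 2: A = −π·20² = -1256.64, centroid at (223.00, 74.00).
ΣA = 25353.36 mm²
ΣAx̄ = (31200.00)(130.00) + (-4590.00)(102.00) + (-1256.64)(223.00) = 3307589.94 mm³
ΣAȳ = (31200.00)(60.00) + (-4590.00)(53.50) + (-1256.64)(74.00) = 1533443.86 mm³
x̄ = 3307589.94 / 25353.36 = 130.46 mm
ȳ = 1533443.86 / 25353.36 = 60.48 mm

x̄ = 130.46 mm, ȳ = 60.48 mm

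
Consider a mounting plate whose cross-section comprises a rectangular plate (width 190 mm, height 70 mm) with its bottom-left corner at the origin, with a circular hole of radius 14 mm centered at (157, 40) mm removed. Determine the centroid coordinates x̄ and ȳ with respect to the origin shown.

x̄ = 91.99 mm, ȳ = 34.76 mm

Part | A | x̄ᵢ | ȳᵢ | A·x̄ᵢ | A·ȳᵢ
plate | 13300.00 | 95.00 | 35.00 | 1263500.00 | 465500.00
hole | -615.75 | 157.00 | 40.00 | -96673.09 | -24630.09
Σ | 12684.25 |  |  | 1166826.91 | 440869.91
x̄ = 1166826.91 / 12684.25 = 91.99 mm
ȳ = 440869.91 / 12684.25 = 34.76 mm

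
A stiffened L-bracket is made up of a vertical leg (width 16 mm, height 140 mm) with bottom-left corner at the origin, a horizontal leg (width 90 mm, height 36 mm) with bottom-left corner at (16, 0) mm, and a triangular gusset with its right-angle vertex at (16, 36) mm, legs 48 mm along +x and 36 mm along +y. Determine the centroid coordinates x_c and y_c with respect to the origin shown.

x_c = 38.34 mm, y_c = 40.45 mm

vertical leg: A = 16 × 140 = 2240.00, centroid at (8.00, 70.00).
horizontal leg: A = 90 × 36 = 3240.00, centroid at (61.00, 18.00).
gusset: A = ½·48·36 = 864.00, centroid at (32.00, 48.00).
ΣA = 6344.00 mm²
ΣAx_c = (2240.00)(8.00) + (3240.00)(61.00) + (864.00)(32.00) = 243208.00 mm³
ΣAy_c = (2240.00)(70.00) + (3240.00)(18.00) + (864.00)(48.00) = 256592.00 mm³
x_c = 243208.00 / 6344.00 = 38.34 mm
y_c = 256592.00 / 6344.00 = 40.45 mm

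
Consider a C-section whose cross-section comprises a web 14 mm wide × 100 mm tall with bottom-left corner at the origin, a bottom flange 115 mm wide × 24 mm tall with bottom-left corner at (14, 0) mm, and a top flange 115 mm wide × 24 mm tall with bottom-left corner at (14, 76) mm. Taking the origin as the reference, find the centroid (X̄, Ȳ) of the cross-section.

X̄ = 58.45 mm, Ȳ = 50.00 mm

web: A = 14 × 100 = 1400.00, centroid at (7.00, 50.00).
bottom flange: A = 115 × 24 = 2760.00, centroid at (71.50, 12.00).
top flange: A = 115 × 24 = 2760.00, centroid at (71.50, 88.00).
ΣA = 6920.00 mm²
ΣAX̄ = (1400.00)(7.00) + (2760.00)(71.50) + (2760.00)(71.50) = 404480.00 mm³
ΣAȲ = (1400.00)(50.00) + (2760.00)(12.00) + (2760.00)(88.00) = 346000.00 mm³
X̄ = 404480.00 / 6920.00 = 58.45 mm
Ȳ = 346000.00 / 6920.00 = 50.00 mm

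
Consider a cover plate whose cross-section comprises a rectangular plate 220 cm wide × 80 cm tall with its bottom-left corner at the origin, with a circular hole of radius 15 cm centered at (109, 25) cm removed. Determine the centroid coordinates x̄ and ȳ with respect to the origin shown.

x̄ = 110.04 cm, ȳ = 40.63 cm

plate: A = 220 × 80 = 17600.00, centroid at (110.00, 40.00).
hole: A = −π·15² = -706.86, centroid at (109.00, 25.00).
ΣA = 16893.14 cm², ΣAx̄ = 1858952.44 cm³, ΣAȳ = 686328.54 cm³.
x̄ = 1858952.44/16893.14 = 110.04 cm; ȳ = 686328.54/16893.14 = 40.63 cm.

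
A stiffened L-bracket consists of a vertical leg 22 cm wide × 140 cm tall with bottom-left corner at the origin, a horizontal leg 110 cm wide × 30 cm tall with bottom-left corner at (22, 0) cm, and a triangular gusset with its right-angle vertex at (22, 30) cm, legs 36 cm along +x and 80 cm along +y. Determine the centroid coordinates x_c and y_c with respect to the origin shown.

x_c = 43.09 cm, y_c = 44.34 cm

vertical leg: A = 22 × 140 = 3080.00, centroid at (11.00, 70.00).
horizontal leg: A = 110 × 30 = 3300.00, centroid at (77.00, 15.00).
gusset: A = ½·36·80 = 1440.00, centroid at (34.00, 56.67).
ΣA = 7820.00 cm², ΣAx_c = 336940.00 cm³, ΣAy_c = 346700.00 cm³.
x_c = 336940.00/7820.00 = 43.09 cm; y_c = 346700.00/7820.00 = 44.34 cm.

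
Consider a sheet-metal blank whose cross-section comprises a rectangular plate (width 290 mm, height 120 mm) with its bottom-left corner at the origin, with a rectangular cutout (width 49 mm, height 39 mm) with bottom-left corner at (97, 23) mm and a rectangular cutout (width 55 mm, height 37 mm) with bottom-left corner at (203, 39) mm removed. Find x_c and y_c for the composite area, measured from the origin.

Part | A | x̄ᵢ | ȳᵢ | A·x̄ᵢ | A·ȳᵢ
plate | 34800.00 | 145.00 | 60.00 | 5046000.00 | 2088000.00
hole 1 | -1911.00 | 121.50 | 42.50 | -232186.50 | -81217.50
hole 2 | -2035.00 | 230.50 | 57.50 | -469067.50 | -117012.50
Σ | 30854.00 |  |  | 4344746.00 | 1889770.00
x_c = 4344746.00 / 30854.00 = 140.82 mm
y_c = 1889770.00 / 30854.00 = 61.25 mm

x_c = 140.82 mm, y_c = 61.25 mm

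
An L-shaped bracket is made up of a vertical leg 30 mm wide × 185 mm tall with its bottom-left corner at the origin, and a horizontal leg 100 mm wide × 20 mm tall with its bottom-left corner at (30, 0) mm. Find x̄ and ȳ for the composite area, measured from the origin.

Part | A | x̄ᵢ | ȳᵢ | A·x̄ᵢ | A·ȳᵢ
vertical leg | 5550.00 | 15.00 | 92.50 | 83250.00 | 513375.00
horizontal leg | 2000.00 | 80.00 | 10.00 | 160000.00 | 20000.00
Σ | 7550.00 |  |  | 243250.00 | 533375.00
x̄ = 243250.00 / 7550.00 = 32.22 mm
ȳ = 533375.00 / 7550.00 = 70.65 mm

x̄ = 32.22 mm, ȳ = 70.65 mm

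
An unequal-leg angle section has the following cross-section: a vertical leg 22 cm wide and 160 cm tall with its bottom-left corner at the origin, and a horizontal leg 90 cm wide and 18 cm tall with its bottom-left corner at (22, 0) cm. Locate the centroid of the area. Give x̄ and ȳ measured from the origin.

vertical leg: A = 22 × 160 = 3520.00, centroid at (11.00, 80.00).
horizontal leg: A = 90 × 18 = 1620.00, centroid at (67.00, 9.00).
ΣA = 5140.00 cm²
ΣAx̄ = (3520.00)(11.00) + (1620.00)(67.00) = 147260.00 cm³
ΣAȳ = (3520.00)(80.00) + (1620.00)(9.00) = 296180.00 cm³
x̄ = 147260.00 / 5140.00 = 28.65 cm
ȳ = 296180.00 / 5140.00 = 57.62 cm

x̄ = 28.65 cm, ȳ = 57.62 cm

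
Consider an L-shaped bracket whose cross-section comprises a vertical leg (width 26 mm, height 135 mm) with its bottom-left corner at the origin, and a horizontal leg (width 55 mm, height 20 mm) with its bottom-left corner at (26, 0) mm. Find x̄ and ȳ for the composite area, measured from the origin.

Part | A | x̄ᵢ | ȳᵢ | A·x̄ᵢ | A·ȳᵢ
vertical leg | 3510.00 | 13.00 | 67.50 | 45630.00 | 236925.00
horizontal leg | 1100.00 | 53.50 | 10.00 | 58850.00 | 11000.00
Σ | 4610.00 |  |  | 104480.00 | 247925.00
x̄ = 104480.00 / 4610.00 = 22.66 mm
ȳ = 247925.00 / 4610.00 = 53.78 mm

x̄ = 22.66 mm, ȳ = 53.78 mm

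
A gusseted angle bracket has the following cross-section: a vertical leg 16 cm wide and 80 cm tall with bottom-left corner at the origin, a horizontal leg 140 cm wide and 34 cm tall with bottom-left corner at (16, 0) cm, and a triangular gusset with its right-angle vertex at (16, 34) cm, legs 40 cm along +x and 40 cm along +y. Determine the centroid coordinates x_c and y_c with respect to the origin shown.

x_c = 64.78 cm, y_c = 24.85 cm

vertical leg: A = 16 × 80 = 1280.00, centroid at (8.00, 40.00).
horizontal leg: A = 140 × 34 = 4760.00, centroid at (86.00, 17.00).
gusset: A = ½·40·40 = 800.00, centroid at (29.33, 47.33).
ΣA = 6840.00 cm², ΣAx_c = 443066.67 cm³, ΣAy_c = 169986.67 cm³.
x_c = 443066.67/6840.00 = 64.78 cm; y_c = 169986.67/6840.00 = 24.85 cm.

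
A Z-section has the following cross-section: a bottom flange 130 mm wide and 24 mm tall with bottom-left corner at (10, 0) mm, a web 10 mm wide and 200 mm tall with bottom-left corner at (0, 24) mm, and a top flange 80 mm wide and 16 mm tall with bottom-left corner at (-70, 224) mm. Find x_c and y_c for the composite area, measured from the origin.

bottom flange: A = 130 × 24 = 3120.00, centroid at (75.00, 12.00).
web: A = 10 × 200 = 2000.00, centroid at (5.00, 124.00).
top flange: A = 80 × 16 = 1280.00, centroid at (-30.00, 232.00).
ΣA = 6400.00 mm², ΣAx_c = 205600.00 mm³, ΣAy_c = 582400.00 mm³.
x_c = 205600.00/6400.00 = 32.12 mm; y_c = 582400.00/6400.00 = 91.00 mm.

x_c = 32.12 mm, y_c = 91.00 mm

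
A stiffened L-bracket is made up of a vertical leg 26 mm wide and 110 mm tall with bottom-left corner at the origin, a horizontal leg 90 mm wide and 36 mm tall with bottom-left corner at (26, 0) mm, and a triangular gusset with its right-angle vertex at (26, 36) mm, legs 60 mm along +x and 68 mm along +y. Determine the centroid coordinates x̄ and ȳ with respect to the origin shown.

x̄ = 44.36 mm, ȳ = 41.19 mm

vertical leg: A = 26 × 110 = 2860.00, centroid at (13.00, 55.00).
horizontal leg: A = 90 × 36 = 3240.00, centroid at (71.00, 18.00).
gusset: A = ½·60·68 = 2040.00, centroid at (46.00, 58.67).
ΣA = 8140.00 mm²
ΣAx̄ = (2860.00)(13.00) + (3240.00)(71.00) + (2040.00)(46.00) = 361060.00 mm³
ΣAȳ = (2860.00)(55.00) + (3240.00)(18.00) + (2040.00)(58.67) = 335300.00 mm³
x̄ = 361060.00 / 8140.00 = 44.36 mm
ȳ = 335300.00 / 8140.00 = 41.19 mm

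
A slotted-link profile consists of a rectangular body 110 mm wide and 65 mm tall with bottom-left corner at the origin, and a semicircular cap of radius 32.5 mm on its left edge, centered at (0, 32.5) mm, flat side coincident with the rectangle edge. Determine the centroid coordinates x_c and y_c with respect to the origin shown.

rectangular body: A = 110 × 65 = 7150.00, centroid at (55.00, 32.50).
semicircular end: A = ½π·32.5² = 1659.15, centroid at (-13.79, 32.50).
ΣA = 8809.15 mm², ΣAx_c = 370364.58 mm³, ΣAy_c = 286297.49 mm³.
x_c = 370364.58/8809.15 = 42.04 mm; y_c = 286297.49/8809.15 = 32.50 mm.

x_c = 42.04 mm, y_c = 32.50 mm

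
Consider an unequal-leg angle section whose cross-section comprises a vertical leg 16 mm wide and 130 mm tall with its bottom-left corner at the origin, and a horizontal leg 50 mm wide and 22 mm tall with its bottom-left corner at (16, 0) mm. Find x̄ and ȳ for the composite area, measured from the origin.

x̄ = 19.42 mm, ȳ = 46.32 mm

vertical leg: A = 16 × 130 = 2080.00, centroid at (8.00, 65.00).
horizontal leg: A = 50 × 22 = 1100.00, centroid at (41.00, 11.00).
ΣA = 3180.00 mm², ΣAx̄ = 61740.00 mm³, ΣAȳ = 147300.00 mm³.
x̄ = 61740.00/3180.00 = 19.42 mm; ȳ = 147300.00/3180.00 = 46.32 mm.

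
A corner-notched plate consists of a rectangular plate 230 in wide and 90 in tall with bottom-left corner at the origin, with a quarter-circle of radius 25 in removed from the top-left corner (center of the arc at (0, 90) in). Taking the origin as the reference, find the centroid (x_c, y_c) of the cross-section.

x_c = 117.54 in, y_c = 44.16 in

Part | A | x̄ᵢ | ȳᵢ | A·x̄ᵢ | A·ȳᵢ
plate | 20700.00 | 115.00 | 45.00 | 2380500.00 | 931500.00
removed quarter-circle | -490.87 | 10.61 | 79.39 | -5208.33 | -38970.31
Σ | 20209.13 |  |  | 2375291.67 | 892529.69
x_c = 2375291.67 / 20209.13 = 117.54 in
y_c = 892529.69 / 20209.13 = 44.16 in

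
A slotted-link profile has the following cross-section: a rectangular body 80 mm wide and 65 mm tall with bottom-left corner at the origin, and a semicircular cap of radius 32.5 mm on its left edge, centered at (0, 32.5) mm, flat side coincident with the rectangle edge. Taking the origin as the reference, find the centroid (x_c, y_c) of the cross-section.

x_c = 26.99 mm, y_c = 32.50 mm

Part | A | x̄ᵢ | ȳᵢ | A·x̄ᵢ | A·ȳᵢ
rectangular body | 5200.00 | 40.00 | 32.50 | 208000.00 | 169000.00
semicircular end | 1659.15 | -13.79 | 32.50 | -22885.42 | 53922.49
Σ | 6859.15 |  |  | 185114.58 | 222922.49
x_c = 185114.58 / 6859.15 = 26.99 mm
y_c = 222922.49 / 6859.15 = 32.50 mm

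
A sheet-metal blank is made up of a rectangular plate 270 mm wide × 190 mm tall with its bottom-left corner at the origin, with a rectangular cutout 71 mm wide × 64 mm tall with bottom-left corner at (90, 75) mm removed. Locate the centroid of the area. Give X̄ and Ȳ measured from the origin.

plate: A = 270 × 190 = 51300.00, centroid at (135.00, 95.00).
hole: A = −(71 × 64) = -4544.00, centroid at (125.50, 107.00).
ΣA = 46756.00 mm²
ΣAX̄ = (51300.00)(135.00) + (-4544.00)(125.50) = 6355228.00 mm³
ΣAȲ = (51300.00)(95.00) + (-4544.00)(107.00) = 4387292.00 mm³
X̄ = 6355228.00 / 46756.00 = 135.92 mm
Ȳ = 4387292.00 / 46756.00 = 93.83 mm

X̄ = 135.92 mm, Ȳ = 93.83 mm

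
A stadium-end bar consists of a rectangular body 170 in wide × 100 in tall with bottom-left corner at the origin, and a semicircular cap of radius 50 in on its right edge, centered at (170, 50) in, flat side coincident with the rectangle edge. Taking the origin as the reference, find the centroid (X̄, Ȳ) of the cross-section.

Part | A | x̄ᵢ | ȳᵢ | A·x̄ᵢ | A·ȳᵢ
rectangular body | 17000.00 | 85.00 | 50.00 | 1445000.00 | 850000.00
semicircular end | 3926.99 | 191.22 | 50.00 | 750921.77 | 196349.54
Σ | 20926.99 |  |  | 2195921.77 | 1046349.54
X̄ = 2195921.77 / 20926.99 = 104.93 in
Ȳ = 1046349.54 / 20926.99 = 50.00 in

X̄ = 104.93 in, Ȳ = 50.00 in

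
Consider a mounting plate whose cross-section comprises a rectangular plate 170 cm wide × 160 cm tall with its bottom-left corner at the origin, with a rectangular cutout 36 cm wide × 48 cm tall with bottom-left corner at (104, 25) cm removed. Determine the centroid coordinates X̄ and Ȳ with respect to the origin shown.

X̄ = 82.49 cm, Ȳ = 82.10 cm

Part | A | x̄ᵢ | ȳᵢ | A·x̄ᵢ | A·ȳᵢ
plate | 27200.00 | 85.00 | 80.00 | 2312000.00 | 2176000.00
hole | -1728.00 | 122.00 | 49.00 | -210816.00 | -84672.00
Σ | 25472.00 |  |  | 2101184.00 | 2091328.00
X̄ = 2101184.00 / 25472.00 = 82.49 cm
Ȳ = 2091328.00 / 25472.00 = 82.10 cm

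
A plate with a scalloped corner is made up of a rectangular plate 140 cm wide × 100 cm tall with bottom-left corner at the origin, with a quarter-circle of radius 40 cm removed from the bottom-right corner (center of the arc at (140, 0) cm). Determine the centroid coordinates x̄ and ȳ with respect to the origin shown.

x̄ = 64.77 cm, ȳ = 53.26 cm

plate: A = 140 × 100 = 14000.00, centroid at (70.00, 50.00).
removed quarter-circle: A = −¼π·40² = -1256.64, centroid at (123.02, 16.98).
ΣA = 12743.36 cm²
ΣAx̄ = (14000.00)(70.00) + (-1256.64)(123.02) = 825404.14 cm³
ΣAȳ = (14000.00)(50.00) + (-1256.64)(16.98) = 678666.67 cm³
x̄ = 825404.14 / 12743.36 = 64.77 cm
ȳ = 678666.67 / 12743.36 = 53.26 cm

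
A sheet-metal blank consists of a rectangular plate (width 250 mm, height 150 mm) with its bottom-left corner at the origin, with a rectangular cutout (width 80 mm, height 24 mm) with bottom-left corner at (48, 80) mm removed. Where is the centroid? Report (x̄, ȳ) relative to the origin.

plate: A = 250 × 150 = 37500.00, centroid at (125.00, 75.00).
hole: A = −(80 × 24) = -1920.00, centroid at (88.00, 92.00).
ΣA = 35580.00 mm², ΣAx̄ = 4518540.00 mm³, ΣAȳ = 2635860.00 mm³.
x̄ = 4518540.00/35580.00 = 127.00 mm; ȳ = 2635860.00/35580.00 = 74.08 mm.

x̄ = 127.00 mm, ȳ = 74.08 mm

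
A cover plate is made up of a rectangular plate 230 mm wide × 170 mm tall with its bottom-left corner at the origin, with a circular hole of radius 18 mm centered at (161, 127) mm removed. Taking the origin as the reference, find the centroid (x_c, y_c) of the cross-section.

x_c = 113.77 mm, y_c = 83.88 mm

plate: A = 230 × 170 = 39100.00, centroid at (115.00, 85.00).
hole: A = −π·18² = -1017.88, centroid at (161.00, 127.00).
ΣA = 38082.12 mm², ΣAx_c = 4332621.96 mm³, ΣAy_c = 3194229.75 mm³.
x_c = 4332621.96/38082.12 = 113.77 mm; y_c = 3194229.75/38082.12 = 83.88 mm.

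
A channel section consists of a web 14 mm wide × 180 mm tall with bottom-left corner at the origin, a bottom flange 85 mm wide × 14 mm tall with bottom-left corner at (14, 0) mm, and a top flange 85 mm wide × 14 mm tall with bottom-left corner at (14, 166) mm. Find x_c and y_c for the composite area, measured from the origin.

Part | A | x̄ᵢ | ȳᵢ | A·x̄ᵢ | A·ȳᵢ
web | 2520.00 | 7.00 | 90.00 | 17640.00 | 226800.00
bottom flange | 1190.00 | 56.50 | 7.00 | 67235.00 | 8330.00
top flange | 1190.00 | 56.50 | 173.00 | 67235.00 | 205870.00
Σ | 4900.00 |  |  | 152110.00 | 441000.00
x_c = 152110.00 / 4900.00 = 31.04 mm
y_c = 441000.00 / 4900.00 = 90.00 mm

x_c = 31.04 mm, y_c = 90.00 mm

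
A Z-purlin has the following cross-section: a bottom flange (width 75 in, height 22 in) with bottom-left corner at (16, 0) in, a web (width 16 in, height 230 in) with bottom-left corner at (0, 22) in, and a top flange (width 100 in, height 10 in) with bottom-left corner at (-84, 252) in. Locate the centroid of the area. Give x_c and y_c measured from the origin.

bottom flange: A = 75 × 22 = 1650.00, centroid at (53.50, 11.00).
web: A = 16 × 230 = 3680.00, centroid at (8.00, 137.00).
top flange: A = 100 × 10 = 1000.00, centroid at (-34.00, 257.00).
ΣA = 6330.00 in², ΣAx_c = 83715.00 in³, ΣAy_c = 779310.00 in³.
x_c = 83715.00/6330.00 = 13.23 in; y_c = 779310.00/6330.00 = 123.11 in.

x_c = 13.23 in, y_c = 123.11 in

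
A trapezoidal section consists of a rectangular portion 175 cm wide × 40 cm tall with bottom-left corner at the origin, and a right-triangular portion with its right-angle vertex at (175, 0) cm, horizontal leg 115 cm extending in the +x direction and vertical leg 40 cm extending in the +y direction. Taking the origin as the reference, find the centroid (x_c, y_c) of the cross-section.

rectangular portion: A = 175 × 40 = 7000.00, centroid at (87.50, 20.00).
triangular portion: A = ½·115·40 = 2300.00, centroid at (213.33, 13.33).
ΣA = 9300.00 cm²
ΣAx_c = (7000.00)(87.50) + (2300.00)(213.33) = 1103166.67 cm³
ΣAy_c = (7000.00)(20.00) + (2300.00)(13.33) = 170666.67 cm³
x_c = 1103166.67 / 9300.00 = 118.62 cm
y_c = 170666.67 / 9300.00 = 18.35 cm

x_c = 118.62 cm, y_c = 18.35 cm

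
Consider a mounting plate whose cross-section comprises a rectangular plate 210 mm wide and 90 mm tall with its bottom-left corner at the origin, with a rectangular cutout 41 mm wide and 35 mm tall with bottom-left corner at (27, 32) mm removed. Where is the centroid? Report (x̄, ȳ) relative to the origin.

x̄ = 109.72 mm, ȳ = 44.63 mm

Part | A | x̄ᵢ | ȳᵢ | A·x̄ᵢ | A·ȳᵢ
plate | 18900.00 | 105.00 | 45.00 | 1984500.00 | 850500.00
hole | -1435.00 | 47.50 | 49.50 | -68162.50 | -71032.50
Σ | 17465.00 |  |  | 1916337.50 | 779467.50
x̄ = 1916337.50 / 17465.00 = 109.72 mm
ȳ = 779467.50 / 17465.00 = 44.63 mm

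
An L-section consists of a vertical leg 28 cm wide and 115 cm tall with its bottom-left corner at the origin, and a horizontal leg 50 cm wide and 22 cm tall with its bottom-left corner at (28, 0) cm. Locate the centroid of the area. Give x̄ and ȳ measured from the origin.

vertical leg: A = 28 × 115 = 3220.00, centroid at (14.00, 57.50).
horizontal leg: A = 50 × 22 = 1100.00, centroid at (53.00, 11.00).
ΣA = 4320.00 cm²
ΣAx̄ = (3220.00)(14.00) + (1100.00)(53.00) = 103380.00 cm³
ΣAȳ = (3220.00)(57.50) + (1100.00)(11.00) = 197250.00 cm³
x̄ = 103380.00 / 4320.00 = 23.93 cm
ȳ = 197250.00 / 4320.00 = 45.66 cm

x̄ = 23.93 cm, ȳ = 45.66 cm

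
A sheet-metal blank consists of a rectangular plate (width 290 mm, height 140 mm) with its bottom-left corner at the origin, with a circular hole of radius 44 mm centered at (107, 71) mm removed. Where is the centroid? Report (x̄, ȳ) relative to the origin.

plate: A = 290 × 140 = 40600.00, centroid at (145.00, 70.00).
hole: A = −π·44² = -6082.12, centroid at (107.00, 71.00).
ΣA = 34517.88 mm²
ΣAx̄ = (40600.00)(145.00) + (-6082.12)(107.00) = 5236212.80 mm³
ΣAȳ = (40600.00)(70.00) + (-6082.12)(71.00) = 2410169.24 mm³
x̄ = 5236212.80 / 34517.88 = 151.70 mm
ȳ = 2410169.24 / 34517.88 = 69.82 mm

x̄ = 151.70 mm, ȳ = 69.82 mm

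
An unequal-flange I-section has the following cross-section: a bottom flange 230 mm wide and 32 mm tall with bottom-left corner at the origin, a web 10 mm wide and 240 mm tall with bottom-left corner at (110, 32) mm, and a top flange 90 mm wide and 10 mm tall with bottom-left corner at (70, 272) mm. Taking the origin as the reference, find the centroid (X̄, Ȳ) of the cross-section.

X̄ = 115.00 mm, Ȳ = 68.65 mm

Part | A | x̄ᵢ | ȳᵢ | A·x̄ᵢ | A·ȳᵢ
bottom flange | 7360.00 | 115.00 | 16.00 | 846400.00 | 117760.00
web | 2400.00 | 115.00 | 152.00 | 276000.00 | 364800.00
top flange | 900.00 | 115.00 | 277.00 | 103500.00 | 249300.00
Σ | 10660.00 |  |  | 1225900.00 | 731860.00
X̄ = 1225900.00 / 10660.00 = 115.00 mm
Ȳ = 731860.00 / 10660.00 = 68.65 mm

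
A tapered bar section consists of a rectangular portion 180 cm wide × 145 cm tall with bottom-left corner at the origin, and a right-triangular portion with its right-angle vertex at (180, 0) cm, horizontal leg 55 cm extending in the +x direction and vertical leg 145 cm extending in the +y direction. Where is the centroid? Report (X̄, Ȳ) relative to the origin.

X̄ = 104.36 cm, Ȳ = 69.30 cm

Part | A | x̄ᵢ | ȳᵢ | A·x̄ᵢ | A·ȳᵢ
rectangular portion | 26100.00 | 90.00 | 72.50 | 2349000.00 | 1892250.00
triangular portion | 3987.50 | 198.33 | 48.33 | 790854.17 | 192729.17
Σ | 30087.50 |  |  | 3139854.17 | 2084979.17
X̄ = 3139854.17 / 30087.50 = 104.36 cm
Ȳ = 2084979.17 / 30087.50 = 69.30 cm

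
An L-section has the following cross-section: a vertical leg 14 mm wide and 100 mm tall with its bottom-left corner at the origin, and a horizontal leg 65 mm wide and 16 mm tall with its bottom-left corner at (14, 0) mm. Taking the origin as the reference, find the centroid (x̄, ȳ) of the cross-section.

vertical leg: A = 14 × 100 = 1400.00, centroid at (7.00, 50.00).
horizontal leg: A = 65 × 16 = 1040.00, centroid at (46.50, 8.00).
ΣA = 2440.00 mm², ΣAx̄ = 58160.00 mm³, ΣAȳ = 78320.00 mm³.
x̄ = 58160.00/2440.00 = 23.84 mm; ȳ = 78320.00/2440.00 = 32.10 mm.

x̄ = 23.84 mm, ȳ = 32.10 mm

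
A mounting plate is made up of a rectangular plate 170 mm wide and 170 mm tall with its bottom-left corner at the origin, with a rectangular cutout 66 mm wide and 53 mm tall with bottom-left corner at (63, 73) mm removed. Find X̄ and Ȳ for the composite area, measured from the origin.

Part | A | x̄ᵢ | ȳᵢ | A·x̄ᵢ | A·ȳᵢ
plate | 28900.00 | 85.00 | 85.00 | 2456500.00 | 2456500.00
hole | -3498.00 | 96.00 | 99.50 | -335808.00 | -348051.00
Σ | 25402.00 |  |  | 2120692.00 | 2108449.00
X̄ = 2120692.00 / 25402.00 = 83.49 mm
Ȳ = 2108449.00 / 25402.00 = 83.00 mm

X̄ = 83.49 mm, Ȳ = 83.00 mm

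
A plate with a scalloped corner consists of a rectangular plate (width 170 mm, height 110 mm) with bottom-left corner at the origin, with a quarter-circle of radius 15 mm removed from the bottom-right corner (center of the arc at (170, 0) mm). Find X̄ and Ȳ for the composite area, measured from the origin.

X̄ = 84.25 mm, Ȳ = 55.46 mm

plate: A = 170 × 110 = 18700.00, centroid at (85.00, 55.00).
removed quarter-circle: A = −¼π·15² = -176.71, centroid at (163.63, 6.37).
ΣA = 18523.29 mm²
ΣAX̄ = (18700.00)(85.00) + (-176.71)(163.63) = 1560583.52 mm³
ΣAȲ = (18700.00)(55.00) + (-176.71)(6.37) = 1027375.00 mm³
X̄ = 1560583.52 / 18523.29 = 84.25 mm
Ȳ = 1027375.00 / 18523.29 = 55.46 mm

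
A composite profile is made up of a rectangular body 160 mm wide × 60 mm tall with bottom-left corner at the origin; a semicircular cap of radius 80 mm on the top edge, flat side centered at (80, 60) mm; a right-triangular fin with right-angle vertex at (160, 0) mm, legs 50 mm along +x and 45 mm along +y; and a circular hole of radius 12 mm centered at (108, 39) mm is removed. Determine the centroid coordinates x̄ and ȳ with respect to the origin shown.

x̄ = 84.73 mm, ȳ = 60.60 mm

rectangular body: A = 160 × 60 = 9600.00, centroid at (80.00, 30.00).
semicircular top: A = ½π·80² = 10053.10, centroid at (80.00, 93.95).
triangular fin: A = ½·50·45 = 1125.00, centroid at (176.67, 15.00).
hole: A = −π·12² = -452.39, centroid at (108.00, 39.00).
ΣA = 20325.71 mm², ΣAx̄ = 1722139.67 mm³, ΣAȳ = 1231750.94 mm³.
x̄ = 1722139.67/20325.71 = 84.73 mm; ȳ = 1231750.94/20325.71 = 60.60 mm.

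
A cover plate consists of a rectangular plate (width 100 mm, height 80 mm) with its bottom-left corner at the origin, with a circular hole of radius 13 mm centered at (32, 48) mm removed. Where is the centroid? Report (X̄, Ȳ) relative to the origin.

X̄ = 51.28 mm, Ȳ = 39.43 mm

Part | A | x̄ᵢ | ȳᵢ | A·x̄ᵢ | A·ȳᵢ
plate | 8000.00 | 50.00 | 40.00 | 400000.00 | 320000.00
hole | -530.93 | 32.00 | 48.00 | -16989.73 | -25484.60
Σ | 7469.07 |  |  | 383010.27 | 294515.40
X̄ = 383010.27 / 7469.07 = 51.28 mm
Ȳ = 294515.40 / 7469.07 = 39.43 mm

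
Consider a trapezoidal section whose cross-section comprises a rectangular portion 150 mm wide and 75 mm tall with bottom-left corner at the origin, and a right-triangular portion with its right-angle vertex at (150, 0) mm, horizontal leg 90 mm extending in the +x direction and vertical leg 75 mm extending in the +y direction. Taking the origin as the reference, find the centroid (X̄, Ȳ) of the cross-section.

rectangular portion: A = 150 × 75 = 11250.00, centroid at (75.00, 37.50).
triangular portion: A = ½·90·75 = 3375.00, centroid at (180.00, 25.00).
ΣA = 14625.00 mm², ΣAX̄ = 1451250.00 mm³, ΣAȲ = 506250.00 mm³.
X̄ = 1451250.00/14625.00 = 99.23 mm; Ȳ = 506250.00/14625.00 = 34.62 mm.

X̄ = 99.23 mm, Ȳ = 34.62 mm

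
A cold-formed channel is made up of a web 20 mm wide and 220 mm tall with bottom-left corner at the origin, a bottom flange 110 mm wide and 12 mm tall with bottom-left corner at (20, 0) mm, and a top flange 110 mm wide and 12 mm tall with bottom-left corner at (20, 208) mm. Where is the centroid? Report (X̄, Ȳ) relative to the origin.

X̄ = 34.38 mm, Ȳ = 110.00 mm

web: A = 20 × 220 = 4400.00, centroid at (10.00, 110.00).
bottom flange: A = 110 × 12 = 1320.00, centroid at (75.00, 6.00).
top flange: A = 110 × 12 = 1320.00, centroid at (75.00, 214.00).
ΣA = 7040.00 mm², ΣAX̄ = 242000.00 mm³, ΣAȲ = 774400.00 mm³.
X̄ = 242000.00/7040.00 = 34.38 mm; Ȳ = 774400.00/7040.00 = 110.00 mm.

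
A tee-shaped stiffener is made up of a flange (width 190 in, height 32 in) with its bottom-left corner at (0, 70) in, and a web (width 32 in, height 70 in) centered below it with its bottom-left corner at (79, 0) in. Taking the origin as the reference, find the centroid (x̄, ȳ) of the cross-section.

x̄ = 95.00 in, ȳ = 72.27 in

web: A = 32 × 70 = 2240.00, centroid at (95.00, 35.00).
flange: A = 190 × 32 = 6080.00, centroid at (95.00, 86.00).
ΣA = 8320.00 in², ΣAx̄ = 790400.00 in³, ΣAȳ = 601280.00 in³.
x̄ = 790400.00/8320.00 = 95.00 in; ȳ = 601280.00/8320.00 = 72.27 in.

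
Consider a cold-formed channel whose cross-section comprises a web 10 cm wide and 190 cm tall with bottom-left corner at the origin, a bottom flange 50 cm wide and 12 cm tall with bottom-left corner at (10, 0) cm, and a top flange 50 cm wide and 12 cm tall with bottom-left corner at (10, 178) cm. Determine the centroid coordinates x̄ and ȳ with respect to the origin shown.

x̄ = 16.61 cm, ȳ = 95.00 cm

web: A = 10 × 190 = 1900.00, centroid at (5.00, 95.00).
bottom flange: A = 50 × 12 = 600.00, centroid at (35.00, 6.00).
top flange: A = 50 × 12 = 600.00, centroid at (35.00, 184.00).
ΣA = 3100.00 cm²
ΣAx̄ = (1900.00)(5.00) + (600.00)(35.00) + (600.00)(35.00) = 51500.00 cm³
ΣAȳ = (1900.00)(95.00) + (600.00)(6.00) + (600.00)(184.00) = 294500.00 cm³
x̄ = 51500.00 / 3100.00 = 16.61 cm
ȳ = 294500.00 / 3100.00 = 95.00 cm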